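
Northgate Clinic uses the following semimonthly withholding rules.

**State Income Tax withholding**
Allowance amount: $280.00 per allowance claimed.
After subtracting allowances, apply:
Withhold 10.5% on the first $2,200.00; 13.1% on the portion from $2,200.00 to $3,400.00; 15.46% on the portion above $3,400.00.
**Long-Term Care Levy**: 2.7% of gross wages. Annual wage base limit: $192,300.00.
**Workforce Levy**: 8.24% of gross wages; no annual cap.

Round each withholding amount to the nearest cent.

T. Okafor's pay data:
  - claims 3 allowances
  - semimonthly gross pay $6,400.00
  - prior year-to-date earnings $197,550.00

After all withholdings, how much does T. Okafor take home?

$5,150.50

State Income Tax: taxable = $6,400.00 − 3×$280.00 = $5,560.00
  $388.20 + 15.46% × ($5,560.00 − $3,400.00) = $388.20 + 15.46% × $2,160.00 = $722.14
Long-Term Care Levy: YTD $197,550.00 ≥ cap $192,300.00 → $0.00
Workforce Levy: 8.24% × $6,400.00 = $527.36
Total withheld: $722.14 + $0.00 + $527.36 = $1,249.50
Net pay: $6,400.00 − $1,249.50 = $5,150.50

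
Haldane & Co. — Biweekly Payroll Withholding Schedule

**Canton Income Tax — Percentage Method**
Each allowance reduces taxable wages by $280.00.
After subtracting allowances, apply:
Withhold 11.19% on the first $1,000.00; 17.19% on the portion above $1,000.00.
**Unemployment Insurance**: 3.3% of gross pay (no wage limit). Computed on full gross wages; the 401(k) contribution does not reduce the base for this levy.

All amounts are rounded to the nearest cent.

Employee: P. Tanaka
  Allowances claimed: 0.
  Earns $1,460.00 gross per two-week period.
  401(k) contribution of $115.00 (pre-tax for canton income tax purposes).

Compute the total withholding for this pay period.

$219.39

Canton Income Tax: taxable = $1,460.00 − $115.00 = $1,345.00
  $111.90 + 17.19% × ($1,345.00 − $1,000.00) = $111.90 + 17.19% × $345.00 = $171.21
Unemployment Insurance: 3.3% × $1,460.00 = $48.18
Total: $171.21 + $48.18 = $219.39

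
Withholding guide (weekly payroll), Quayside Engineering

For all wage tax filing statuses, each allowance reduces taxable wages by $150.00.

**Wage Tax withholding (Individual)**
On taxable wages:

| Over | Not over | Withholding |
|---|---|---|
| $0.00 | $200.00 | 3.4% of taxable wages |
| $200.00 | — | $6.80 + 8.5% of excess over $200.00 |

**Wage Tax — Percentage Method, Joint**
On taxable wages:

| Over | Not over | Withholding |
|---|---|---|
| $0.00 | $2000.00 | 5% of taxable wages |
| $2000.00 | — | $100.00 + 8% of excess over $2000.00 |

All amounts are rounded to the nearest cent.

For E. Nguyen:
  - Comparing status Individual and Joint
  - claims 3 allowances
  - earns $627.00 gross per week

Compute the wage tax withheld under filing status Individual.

$6.02

Wage Tax (Individual): taxable = $627.00 − 3×$150.00 = $177.00
  3.4% × $177.00 = $6.02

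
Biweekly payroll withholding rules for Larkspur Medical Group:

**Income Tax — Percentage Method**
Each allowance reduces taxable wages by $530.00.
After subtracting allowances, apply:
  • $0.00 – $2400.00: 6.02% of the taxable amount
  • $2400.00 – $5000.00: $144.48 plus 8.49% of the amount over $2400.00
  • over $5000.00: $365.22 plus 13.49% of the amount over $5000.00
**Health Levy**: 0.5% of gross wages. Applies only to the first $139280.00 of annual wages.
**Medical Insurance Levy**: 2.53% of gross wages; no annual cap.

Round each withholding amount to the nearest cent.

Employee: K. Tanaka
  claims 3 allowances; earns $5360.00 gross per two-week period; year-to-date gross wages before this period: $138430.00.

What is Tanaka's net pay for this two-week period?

Income Tax: taxable = $5360.00 − 3×$530.00 = $3770.00
  $144.48 + 8.49% × ($3770.00 − $2400.00) = $144.48 + 8.49% × $1370.00 = $260.79
Health Levy: cap $139280.00 − YTD $138430.00 = $850.00 subject; 0.5% × $850.00 = $4.25
Medical Insurance Levy: 2.53% × $5360.00 = $135.61
Total withheld: $260.79 + $4.25 + $135.61 = $400.65
Net pay: $5360.00 − $400.65 = $4959.35

$4959.35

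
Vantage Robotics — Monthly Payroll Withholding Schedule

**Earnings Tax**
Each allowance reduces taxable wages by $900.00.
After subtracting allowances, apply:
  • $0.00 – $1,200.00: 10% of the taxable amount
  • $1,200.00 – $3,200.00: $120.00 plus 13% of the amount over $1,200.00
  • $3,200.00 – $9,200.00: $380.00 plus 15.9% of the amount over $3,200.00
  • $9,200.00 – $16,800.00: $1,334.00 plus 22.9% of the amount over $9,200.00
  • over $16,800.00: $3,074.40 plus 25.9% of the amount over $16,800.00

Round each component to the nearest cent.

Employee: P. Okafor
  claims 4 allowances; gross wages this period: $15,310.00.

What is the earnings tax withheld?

$1,908.79

Earnings Tax: taxable = $15,310.00 − 4×$900.00 = $11,710.00
  $1,334.00 + 22.9% × ($11,710.00 − $9,200.00) = $1,334.00 + 22.9% × $2,510.00 = $1,908.79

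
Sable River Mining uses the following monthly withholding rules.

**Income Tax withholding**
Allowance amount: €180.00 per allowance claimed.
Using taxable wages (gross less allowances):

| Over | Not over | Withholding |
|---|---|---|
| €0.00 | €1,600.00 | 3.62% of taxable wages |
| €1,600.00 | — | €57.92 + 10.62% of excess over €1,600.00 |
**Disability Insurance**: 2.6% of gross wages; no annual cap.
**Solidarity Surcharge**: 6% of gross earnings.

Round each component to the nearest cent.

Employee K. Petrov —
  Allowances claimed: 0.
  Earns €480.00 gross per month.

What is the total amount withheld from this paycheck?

€58.66

Income Tax: taxable = €480.00
  3.62% × €480.00 = €17.38
Disability Insurance: 2.6% × €480.00 = €12.48
Solidarity Surcharge: 6% × €480.00 = €28.80
Total: €17.38 + €12.48 + €28.80 = €58.66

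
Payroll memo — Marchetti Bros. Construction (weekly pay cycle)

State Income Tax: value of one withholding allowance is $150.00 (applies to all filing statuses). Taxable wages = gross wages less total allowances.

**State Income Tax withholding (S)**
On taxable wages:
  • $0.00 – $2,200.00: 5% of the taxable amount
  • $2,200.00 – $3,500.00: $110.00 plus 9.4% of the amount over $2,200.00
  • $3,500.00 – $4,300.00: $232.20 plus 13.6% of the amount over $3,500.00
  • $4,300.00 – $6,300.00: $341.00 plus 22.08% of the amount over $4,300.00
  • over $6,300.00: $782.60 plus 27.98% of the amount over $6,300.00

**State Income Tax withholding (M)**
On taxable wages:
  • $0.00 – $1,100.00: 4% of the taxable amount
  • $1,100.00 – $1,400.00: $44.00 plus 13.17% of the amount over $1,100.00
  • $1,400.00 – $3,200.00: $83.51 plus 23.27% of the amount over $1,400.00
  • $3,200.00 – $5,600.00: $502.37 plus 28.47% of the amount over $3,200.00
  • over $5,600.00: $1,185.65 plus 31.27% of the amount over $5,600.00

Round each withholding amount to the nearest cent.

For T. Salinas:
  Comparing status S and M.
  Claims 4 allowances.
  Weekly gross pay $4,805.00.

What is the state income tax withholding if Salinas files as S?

$328.08

State Income Tax (S): taxable = $4,805.00 − 4×$150.00 = $4,205.00
  $232.20 + 13.6% × ($4,205.00 − $3,500.00) = $232.20 + 13.6% × $705.00 = $328.08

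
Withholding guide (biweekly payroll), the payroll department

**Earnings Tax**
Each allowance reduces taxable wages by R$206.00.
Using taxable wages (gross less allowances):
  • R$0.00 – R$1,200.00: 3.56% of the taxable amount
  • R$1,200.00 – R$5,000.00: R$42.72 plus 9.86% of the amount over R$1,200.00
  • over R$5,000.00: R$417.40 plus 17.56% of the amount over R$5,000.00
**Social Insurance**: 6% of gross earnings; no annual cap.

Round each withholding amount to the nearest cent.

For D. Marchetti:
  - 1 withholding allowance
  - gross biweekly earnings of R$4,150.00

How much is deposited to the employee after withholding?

Earnings Tax: taxable = R$4,150.00 − 1×R$206.00 = R$3,944.00
  R$42.72 + 9.86% × (R$3,944.00 − R$1,200.00) = R$42.72 + 9.86% × R$2,744.00 = R$313.28
Social Insurance: 6% × R$4,150.00 = R$249.00
Total withheld: R$313.28 + R$249.00 = R$562.28
Net pay: R$4,150.00 − R$562.28 = R$3,587.72

R$3,587.72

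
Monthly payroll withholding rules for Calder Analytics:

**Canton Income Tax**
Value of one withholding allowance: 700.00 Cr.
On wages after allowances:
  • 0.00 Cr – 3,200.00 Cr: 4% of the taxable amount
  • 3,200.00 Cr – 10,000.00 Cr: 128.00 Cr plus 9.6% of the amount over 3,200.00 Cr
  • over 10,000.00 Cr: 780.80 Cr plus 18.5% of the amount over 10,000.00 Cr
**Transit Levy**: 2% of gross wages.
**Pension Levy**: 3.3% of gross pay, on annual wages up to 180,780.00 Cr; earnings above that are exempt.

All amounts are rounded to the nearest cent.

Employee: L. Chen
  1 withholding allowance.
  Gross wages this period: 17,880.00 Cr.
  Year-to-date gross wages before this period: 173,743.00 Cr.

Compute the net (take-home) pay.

15,181.08 Cr

Canton Income Tax: taxable = 17,880.00 Cr − 1×700.00 Cr = 17,180.00 Cr
  780.80 Cr + 18.5% × (17,180.00 Cr − 10,000.00 Cr) = 780.80 Cr + 18.5% × 7,180.00 Cr = 2,109.10 Cr
Transit Levy: 2% × 17,880.00 Cr = 357.60 Cr
Pension Levy: cap 180,780.00 Cr − YTD 173,743.00 Cr = 7,037.00 Cr subject; 3.3% × 7,037.00 Cr = 232.22 Cr
Total withheld: 2,109.10 Cr + 357.60 Cr + 232.22 Cr = 2,698.92 Cr
Net pay: 17,880.00 Cr − 2,698.92 Cr = 15,181.08 Cr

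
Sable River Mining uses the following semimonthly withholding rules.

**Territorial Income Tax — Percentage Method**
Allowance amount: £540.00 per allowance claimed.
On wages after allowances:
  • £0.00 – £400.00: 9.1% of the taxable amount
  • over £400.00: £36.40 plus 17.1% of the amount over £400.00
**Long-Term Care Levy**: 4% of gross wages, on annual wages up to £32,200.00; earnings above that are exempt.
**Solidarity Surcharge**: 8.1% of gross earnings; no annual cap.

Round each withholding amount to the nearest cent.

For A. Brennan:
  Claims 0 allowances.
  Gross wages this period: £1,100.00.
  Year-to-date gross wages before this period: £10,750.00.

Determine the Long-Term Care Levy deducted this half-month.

£44.00

Long-Term Care Levy: 4% × £1,100.00 = £44.00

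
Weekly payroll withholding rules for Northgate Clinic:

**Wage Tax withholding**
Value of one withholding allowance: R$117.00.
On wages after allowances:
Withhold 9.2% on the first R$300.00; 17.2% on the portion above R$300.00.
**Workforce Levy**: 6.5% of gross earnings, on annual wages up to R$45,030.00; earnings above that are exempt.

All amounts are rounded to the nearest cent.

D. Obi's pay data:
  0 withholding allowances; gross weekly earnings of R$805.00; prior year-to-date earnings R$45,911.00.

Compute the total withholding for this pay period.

Wage Tax: taxable = R$805.00
  R$27.60 + 17.2% × (R$805.00 − R$300.00) = R$27.60 + 17.2% × R$505.00 = R$114.46
Workforce Levy: YTD R$45,911.00 ≥ cap R$45,030.00 → R$0.00
Total: R$114.46 + R$0.00 = R$114.46

R$114.46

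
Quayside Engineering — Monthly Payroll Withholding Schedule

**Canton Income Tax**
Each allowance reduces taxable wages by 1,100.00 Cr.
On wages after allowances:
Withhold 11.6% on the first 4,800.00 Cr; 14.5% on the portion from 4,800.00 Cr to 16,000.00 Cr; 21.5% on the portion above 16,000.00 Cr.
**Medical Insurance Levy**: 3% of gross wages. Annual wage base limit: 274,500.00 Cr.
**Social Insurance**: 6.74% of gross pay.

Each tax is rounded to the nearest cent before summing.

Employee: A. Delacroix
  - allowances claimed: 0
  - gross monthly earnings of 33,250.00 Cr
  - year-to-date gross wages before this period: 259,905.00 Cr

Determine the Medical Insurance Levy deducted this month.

Medical Insurance Levy: cap 274,500.00 Cr − YTD 259,905.00 Cr = 14,595.00 Cr subject; 3% × 14,595.00 Cr = 437.85 Cr

437.85 Cr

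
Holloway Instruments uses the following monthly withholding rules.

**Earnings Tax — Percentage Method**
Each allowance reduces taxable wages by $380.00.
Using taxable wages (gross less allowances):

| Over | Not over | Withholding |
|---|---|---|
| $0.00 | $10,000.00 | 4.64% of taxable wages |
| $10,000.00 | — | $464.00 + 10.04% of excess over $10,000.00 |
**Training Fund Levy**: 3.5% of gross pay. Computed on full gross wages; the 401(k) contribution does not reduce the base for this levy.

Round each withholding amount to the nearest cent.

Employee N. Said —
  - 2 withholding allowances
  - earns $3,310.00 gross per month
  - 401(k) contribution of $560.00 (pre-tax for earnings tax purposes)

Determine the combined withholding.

$208.19

Earnings Tax: taxable = $3,310.00 − $560.00 − 2×$380.00 = $1,990.00
  4.64% × $1,990.00 = $92.34
Training Fund Levy: 3.5% × $3,310.00 = $115.85
Total: $92.34 + $115.85 = $208.19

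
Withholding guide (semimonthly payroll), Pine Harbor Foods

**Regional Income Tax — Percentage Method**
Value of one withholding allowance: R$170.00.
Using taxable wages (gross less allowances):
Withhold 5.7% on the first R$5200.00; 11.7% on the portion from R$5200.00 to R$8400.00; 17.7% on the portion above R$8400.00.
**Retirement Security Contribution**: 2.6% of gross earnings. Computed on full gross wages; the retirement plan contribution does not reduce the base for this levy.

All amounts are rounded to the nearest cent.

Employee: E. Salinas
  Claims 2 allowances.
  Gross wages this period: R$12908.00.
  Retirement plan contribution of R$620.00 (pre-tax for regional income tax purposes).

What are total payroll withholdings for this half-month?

Regional Income Tax: taxable = R$12908.00 − R$620.00 − 2×R$170.00 = R$11948.00
  R$670.80 + 17.7% × (R$11948.00 − R$8400.00) = R$670.80 + 17.7% × R$3548.00 = R$1298.80
Retirement Security Contribution: 2.6% × R$12908.00 = R$335.61
Total: R$1298.80 + R$335.61 = R$1634.41

R$1634.41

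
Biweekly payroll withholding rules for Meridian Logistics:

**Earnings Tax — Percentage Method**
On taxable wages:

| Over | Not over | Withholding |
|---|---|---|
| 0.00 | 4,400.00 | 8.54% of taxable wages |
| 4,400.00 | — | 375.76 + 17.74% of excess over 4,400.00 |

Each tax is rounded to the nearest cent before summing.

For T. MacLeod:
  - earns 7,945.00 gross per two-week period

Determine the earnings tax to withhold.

1,004.64

Earnings Tax: taxable = 7,945.00
  375.76 + 17.74% × (7,945.00 − 4,400.00) = 375.76 + 17.74% × 3,545.00 = 1,004.64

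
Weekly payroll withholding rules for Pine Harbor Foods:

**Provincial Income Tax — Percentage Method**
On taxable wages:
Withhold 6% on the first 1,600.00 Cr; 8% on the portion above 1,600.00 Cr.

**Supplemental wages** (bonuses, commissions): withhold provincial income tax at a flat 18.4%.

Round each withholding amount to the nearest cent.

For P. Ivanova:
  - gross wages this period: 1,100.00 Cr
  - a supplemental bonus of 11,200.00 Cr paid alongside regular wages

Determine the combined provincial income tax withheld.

2,126.80 Cr

Provincial Income Tax: taxable = 1,100.00 Cr
  6% × 1,100.00 Cr = 66.00 Cr
Supplemental (18.4% flat on bonus): 18.4% × 11,200.00 Cr = 2,060.80 Cr
Total provincial income tax: 66.00 Cr + 2,060.80 Cr = 2,126.80 Cr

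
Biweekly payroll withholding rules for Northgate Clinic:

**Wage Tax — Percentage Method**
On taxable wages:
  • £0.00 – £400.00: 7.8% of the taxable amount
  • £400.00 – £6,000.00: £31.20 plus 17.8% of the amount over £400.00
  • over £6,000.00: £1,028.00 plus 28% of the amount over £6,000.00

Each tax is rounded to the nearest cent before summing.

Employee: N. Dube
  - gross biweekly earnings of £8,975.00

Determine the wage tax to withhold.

£1,861.00

Wage Tax: taxable = £8,975.00
  £1,028.00 + 28% × (£8,975.00 − £6,000.00) = £1,028.00 + 28% × £2,975.00 = £1,861.00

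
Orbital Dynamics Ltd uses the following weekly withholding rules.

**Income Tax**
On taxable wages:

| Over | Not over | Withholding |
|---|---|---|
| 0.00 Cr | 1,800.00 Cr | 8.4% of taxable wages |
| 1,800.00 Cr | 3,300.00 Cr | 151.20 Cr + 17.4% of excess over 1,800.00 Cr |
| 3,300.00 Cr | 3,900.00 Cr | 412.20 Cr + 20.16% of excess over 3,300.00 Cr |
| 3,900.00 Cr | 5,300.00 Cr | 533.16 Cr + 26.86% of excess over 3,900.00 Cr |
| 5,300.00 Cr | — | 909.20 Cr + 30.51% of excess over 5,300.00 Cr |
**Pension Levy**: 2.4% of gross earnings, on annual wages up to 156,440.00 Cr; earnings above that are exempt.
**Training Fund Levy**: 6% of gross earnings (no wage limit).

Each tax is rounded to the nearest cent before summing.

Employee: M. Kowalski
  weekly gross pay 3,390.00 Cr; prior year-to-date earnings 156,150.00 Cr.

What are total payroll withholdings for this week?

Income Tax: taxable = 3,390.00 Cr
  412.20 Cr + 20.16% × (3,390.00 Cr − 3,300.00 Cr) = 412.20 Cr + 20.16% × 90.00 Cr = 430.34 Cr
Pension Levy: cap 156,440.00 Cr − YTD 156,150.00 Cr = 290.00 Cr subject; 2.4% × 290.00 Cr = 6.96 Cr
Training Fund Levy: 6% × 3,390.00 Cr = 203.40 Cr
Total: 430.34 Cr + 6.96 Cr + 203.40 Cr = 640.70 Cr

640.70 Cr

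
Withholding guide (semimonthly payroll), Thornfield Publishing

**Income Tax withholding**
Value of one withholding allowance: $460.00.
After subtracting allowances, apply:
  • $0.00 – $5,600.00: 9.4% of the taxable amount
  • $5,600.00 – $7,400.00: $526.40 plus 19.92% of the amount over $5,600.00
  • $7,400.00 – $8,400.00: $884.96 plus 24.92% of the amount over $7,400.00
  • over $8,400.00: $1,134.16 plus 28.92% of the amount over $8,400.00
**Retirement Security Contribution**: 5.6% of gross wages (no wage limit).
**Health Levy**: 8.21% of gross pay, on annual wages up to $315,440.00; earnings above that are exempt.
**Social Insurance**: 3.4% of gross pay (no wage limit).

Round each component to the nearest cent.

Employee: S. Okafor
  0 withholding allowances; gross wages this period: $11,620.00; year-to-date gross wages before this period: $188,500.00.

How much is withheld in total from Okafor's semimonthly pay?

$4,065.18

Income Tax: taxable = $11,620.00
  $1,134.16 + 28.92% × ($11,620.00 − $8,400.00) = $1,134.16 + 28.92% × $3,220.00 = $2,065.38
Retirement Security Contribution: 5.6% × $11,620.00 = $650.72
Health Levy: 8.21% × $11,620.00 = $954.00
Social Insurance: 3.4% × $11,620.00 = $395.08
Total: $2,065.38 + $650.72 + $954.00 + $395.08 = $4,065.18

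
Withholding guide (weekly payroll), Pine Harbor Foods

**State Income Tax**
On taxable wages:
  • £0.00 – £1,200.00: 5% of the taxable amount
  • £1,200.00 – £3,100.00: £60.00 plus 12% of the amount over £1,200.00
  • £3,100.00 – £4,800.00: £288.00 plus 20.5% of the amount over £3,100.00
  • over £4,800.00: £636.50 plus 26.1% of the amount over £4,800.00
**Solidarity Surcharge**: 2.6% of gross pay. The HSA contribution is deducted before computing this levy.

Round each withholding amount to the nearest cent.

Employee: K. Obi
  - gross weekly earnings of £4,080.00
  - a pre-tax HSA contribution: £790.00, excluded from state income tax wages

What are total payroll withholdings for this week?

£412.49

State Income Tax: taxable = £4,080.00 − £790.00 = £3,290.00
  £288.00 + 20.5% × (£3,290.00 − £3,100.00) = £288.00 + 20.5% × £190.00 = £326.95
Solidarity Surcharge: 2.6% × £3,290.00 = £85.54
Total: £326.95 + £85.54 = £412.49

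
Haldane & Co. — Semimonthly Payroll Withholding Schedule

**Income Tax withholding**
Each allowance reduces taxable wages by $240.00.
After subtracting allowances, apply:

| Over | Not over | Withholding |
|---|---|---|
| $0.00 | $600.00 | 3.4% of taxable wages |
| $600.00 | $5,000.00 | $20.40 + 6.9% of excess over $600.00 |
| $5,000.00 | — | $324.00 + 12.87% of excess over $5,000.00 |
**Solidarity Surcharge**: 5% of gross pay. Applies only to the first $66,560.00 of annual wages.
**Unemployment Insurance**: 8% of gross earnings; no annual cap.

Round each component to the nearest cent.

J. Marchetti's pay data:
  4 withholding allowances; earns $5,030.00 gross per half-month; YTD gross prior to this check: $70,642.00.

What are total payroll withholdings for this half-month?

Income Tax: taxable = $5,030.00 − 4×$240.00 = $4,070.00
  $20.40 + 6.9% × ($4,070.00 − $600.00) = $20.40 + 6.9% × $3,470.00 = $259.83
Solidarity Surcharge: YTD $70,642.00 ≥ cap $66,560.00 → $0.00
Unemployment Insurance: 8% × $5,030.00 = $402.40
Total: $259.83 + $0.00 + $402.40 = $662.23

$662.23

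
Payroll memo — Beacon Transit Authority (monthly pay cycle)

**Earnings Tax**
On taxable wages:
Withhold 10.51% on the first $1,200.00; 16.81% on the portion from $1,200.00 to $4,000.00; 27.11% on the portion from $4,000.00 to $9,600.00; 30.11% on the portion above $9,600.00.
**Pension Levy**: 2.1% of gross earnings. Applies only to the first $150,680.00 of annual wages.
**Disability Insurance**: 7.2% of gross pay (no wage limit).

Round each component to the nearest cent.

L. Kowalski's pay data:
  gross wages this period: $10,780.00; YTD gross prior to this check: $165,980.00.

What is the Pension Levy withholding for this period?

$0.00

Pension Levy: YTD $165,980.00 ≥ cap $150,680.00 → $0.00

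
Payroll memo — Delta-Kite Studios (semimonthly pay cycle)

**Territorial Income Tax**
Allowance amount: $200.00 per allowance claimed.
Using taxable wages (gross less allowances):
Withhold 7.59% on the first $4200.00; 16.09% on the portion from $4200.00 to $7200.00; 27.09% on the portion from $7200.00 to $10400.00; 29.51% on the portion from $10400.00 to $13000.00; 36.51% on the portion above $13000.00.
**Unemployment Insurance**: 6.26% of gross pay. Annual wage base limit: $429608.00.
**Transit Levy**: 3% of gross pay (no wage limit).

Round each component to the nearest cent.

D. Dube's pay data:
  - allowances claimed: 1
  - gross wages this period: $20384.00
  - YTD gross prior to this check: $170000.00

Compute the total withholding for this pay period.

$6946.06

Territorial Income Tax: taxable = $20384.00 − 1×$200.00 = $20184.00
  $2435.62 + 36.51% × ($20184.00 − $13000.00) = $2435.62 + 36.51% × $7184.00 = $5058.50
Unemployment Insurance: 6.26% × $20384.00 = $1276.04
Transit Levy: 3% × $20384.00 = $611.52
Total: $5058.50 + $1276.04 + $611.52 = $6946.06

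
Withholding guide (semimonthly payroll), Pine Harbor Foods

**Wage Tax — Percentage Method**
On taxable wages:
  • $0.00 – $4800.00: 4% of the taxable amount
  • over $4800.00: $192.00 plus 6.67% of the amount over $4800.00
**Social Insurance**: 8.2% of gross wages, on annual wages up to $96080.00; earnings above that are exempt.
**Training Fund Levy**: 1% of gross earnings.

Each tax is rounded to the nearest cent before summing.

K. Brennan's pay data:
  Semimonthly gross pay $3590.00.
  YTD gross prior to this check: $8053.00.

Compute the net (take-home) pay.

Wage Tax: taxable = $3590.00
  4% × $3590.00 = $143.60
Social Insurance: 8.2% × $3590.00 = $294.38
Training Fund Levy: 1% × $3590.00 = $35.90
Total withheld: $143.60 + $294.38 + $35.90 = $473.88
Net pay: $3590.00 − $473.88 = $3116.12

$3116.12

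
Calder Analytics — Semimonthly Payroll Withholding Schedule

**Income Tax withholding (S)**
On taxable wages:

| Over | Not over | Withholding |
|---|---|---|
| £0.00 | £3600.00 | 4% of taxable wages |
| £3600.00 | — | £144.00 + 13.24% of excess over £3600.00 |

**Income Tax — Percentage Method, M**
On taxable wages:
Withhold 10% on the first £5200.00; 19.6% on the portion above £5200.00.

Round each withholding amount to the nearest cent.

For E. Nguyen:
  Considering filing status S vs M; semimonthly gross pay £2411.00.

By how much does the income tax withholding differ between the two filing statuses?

Income Tax (S): taxable = £2411.00
  4% × £2411.00 = £96.44
Income Tax (M): taxable = £2411.00
  10% × £2411.00 = £241.10
Difference: |£96.44 − £241.10| = £144.66 (higher under M)

£144.66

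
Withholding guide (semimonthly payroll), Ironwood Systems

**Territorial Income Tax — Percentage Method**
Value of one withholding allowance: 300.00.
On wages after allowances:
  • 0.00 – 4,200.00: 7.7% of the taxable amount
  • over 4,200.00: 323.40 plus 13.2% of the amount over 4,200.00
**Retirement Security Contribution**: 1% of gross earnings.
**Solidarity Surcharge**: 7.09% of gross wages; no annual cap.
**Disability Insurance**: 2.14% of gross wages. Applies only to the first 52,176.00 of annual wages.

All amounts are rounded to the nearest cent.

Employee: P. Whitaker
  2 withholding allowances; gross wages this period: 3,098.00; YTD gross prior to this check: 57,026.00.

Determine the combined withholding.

442.98

Territorial Income Tax: taxable = 3,098.00 − 2×300.00 = 2,498.00
  7.7% × 2,498.00 = 192.35
Retirement Security Contribution: 1% × 3,098.00 = 30.98
Solidarity Surcharge: 7.09% × 3,098.00 = 219.65
Disability Insurance: YTD 57,026.00 ≥ cap 52,176.00 → 0.00
Total: 192.35 + 30.98 + 219.65 + 0.00 = 442.98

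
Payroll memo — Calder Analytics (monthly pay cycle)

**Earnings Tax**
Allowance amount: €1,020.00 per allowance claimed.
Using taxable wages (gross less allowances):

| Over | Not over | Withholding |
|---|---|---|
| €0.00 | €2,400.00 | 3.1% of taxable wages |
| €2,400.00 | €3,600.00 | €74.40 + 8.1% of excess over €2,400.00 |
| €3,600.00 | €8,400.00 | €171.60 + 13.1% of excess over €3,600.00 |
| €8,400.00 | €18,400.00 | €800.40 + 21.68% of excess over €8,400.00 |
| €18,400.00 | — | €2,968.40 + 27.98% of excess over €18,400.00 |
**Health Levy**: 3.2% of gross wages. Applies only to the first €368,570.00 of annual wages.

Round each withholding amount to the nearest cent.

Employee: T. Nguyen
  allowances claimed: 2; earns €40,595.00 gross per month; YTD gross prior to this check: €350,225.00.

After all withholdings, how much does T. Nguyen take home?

Earnings Tax: taxable = €40,595.00 − 2×€1,020.00 = €38,555.00
  €2,968.40 + 27.98% × (€38,555.00 − €18,400.00) = €2,968.40 + 27.98% × €20,155.00 = €8,607.77
Health Levy: cap €368,570.00 − YTD €350,225.00 = €18,345.00 subject; 3.2% × €18,345.00 = €587.04
Total withheld: €8,607.77 + €587.04 = €9,194.81
Net pay: €40,595.00 − €9,194.81 = €31,400.19

€31,400.19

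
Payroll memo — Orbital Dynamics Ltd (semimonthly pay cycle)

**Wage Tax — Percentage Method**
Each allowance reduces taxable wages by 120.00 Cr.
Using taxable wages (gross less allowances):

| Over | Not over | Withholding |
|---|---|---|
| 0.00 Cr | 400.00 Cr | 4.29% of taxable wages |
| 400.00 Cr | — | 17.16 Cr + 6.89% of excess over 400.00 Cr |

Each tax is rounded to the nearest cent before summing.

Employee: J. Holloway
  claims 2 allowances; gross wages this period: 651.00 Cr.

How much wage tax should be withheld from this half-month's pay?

Wage Tax: taxable = 651.00 Cr − 2×120.00 Cr = 411.00 Cr
  17.16 Cr + 6.89% × (411.00 Cr − 400.00 Cr) = 17.16 Cr + 6.89% × 11.00 Cr = 17.92 Cr

17.92 Cr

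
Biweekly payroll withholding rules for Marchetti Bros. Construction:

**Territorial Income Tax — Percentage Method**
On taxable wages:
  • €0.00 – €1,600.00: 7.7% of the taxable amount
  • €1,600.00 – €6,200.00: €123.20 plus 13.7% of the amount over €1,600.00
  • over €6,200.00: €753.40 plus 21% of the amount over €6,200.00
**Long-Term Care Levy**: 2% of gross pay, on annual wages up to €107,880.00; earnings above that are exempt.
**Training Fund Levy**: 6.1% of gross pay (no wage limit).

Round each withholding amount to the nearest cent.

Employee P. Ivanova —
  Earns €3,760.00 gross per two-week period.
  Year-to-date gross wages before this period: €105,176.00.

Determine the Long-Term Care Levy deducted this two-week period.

Long-Term Care Levy: cap €107,880.00 − YTD €105,176.00 = €2,704.00 subject; 2% × €2,704.00 = €54.08

€54.08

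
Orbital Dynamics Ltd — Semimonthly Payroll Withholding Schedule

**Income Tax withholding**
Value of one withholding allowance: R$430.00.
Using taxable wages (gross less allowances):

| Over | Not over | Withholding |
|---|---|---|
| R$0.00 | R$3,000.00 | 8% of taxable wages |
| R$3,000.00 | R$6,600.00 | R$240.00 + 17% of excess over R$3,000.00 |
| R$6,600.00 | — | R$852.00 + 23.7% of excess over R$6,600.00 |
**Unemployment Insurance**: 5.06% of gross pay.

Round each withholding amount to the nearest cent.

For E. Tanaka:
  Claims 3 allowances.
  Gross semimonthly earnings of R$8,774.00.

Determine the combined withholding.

Income Tax: taxable = R$8,774.00 − 3×R$430.00 = R$7,484.00
  R$852.00 + 23.7% × (R$7,484.00 − R$6,600.00) = R$852.00 + 23.7% × R$884.00 = R$1,061.51
Unemployment Insurance: 5.06% × R$8,774.00 = R$443.96
Total: R$1,061.51 + R$443.96 = R$1,505.47

R$1,505.47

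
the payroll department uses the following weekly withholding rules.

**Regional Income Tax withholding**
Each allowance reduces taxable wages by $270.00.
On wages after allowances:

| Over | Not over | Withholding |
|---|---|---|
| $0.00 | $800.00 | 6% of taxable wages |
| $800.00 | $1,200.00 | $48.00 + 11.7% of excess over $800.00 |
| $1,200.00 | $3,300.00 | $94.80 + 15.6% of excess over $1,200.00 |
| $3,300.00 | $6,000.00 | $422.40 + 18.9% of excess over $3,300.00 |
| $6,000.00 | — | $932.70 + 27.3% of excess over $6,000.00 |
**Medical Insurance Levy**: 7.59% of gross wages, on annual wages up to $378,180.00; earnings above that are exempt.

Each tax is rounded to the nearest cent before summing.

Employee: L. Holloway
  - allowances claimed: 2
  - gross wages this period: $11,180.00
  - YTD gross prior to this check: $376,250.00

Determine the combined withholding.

Regional Income Tax: taxable = $11,180.00 − 2×$270.00 = $10,640.00
  $932.70 + 27.3% × ($10,640.00 − $6,000.00) = $932.70 + 27.3% × $4,640.00 = $2,199.42
Medical Insurance Levy: cap $378,180.00 − YTD $376,250.00 = $1,930.00 subject; 7.59% × $1,930.00 = $146.49
Total: $2,199.42 + $146.49 = $2,345.91

$2,345.91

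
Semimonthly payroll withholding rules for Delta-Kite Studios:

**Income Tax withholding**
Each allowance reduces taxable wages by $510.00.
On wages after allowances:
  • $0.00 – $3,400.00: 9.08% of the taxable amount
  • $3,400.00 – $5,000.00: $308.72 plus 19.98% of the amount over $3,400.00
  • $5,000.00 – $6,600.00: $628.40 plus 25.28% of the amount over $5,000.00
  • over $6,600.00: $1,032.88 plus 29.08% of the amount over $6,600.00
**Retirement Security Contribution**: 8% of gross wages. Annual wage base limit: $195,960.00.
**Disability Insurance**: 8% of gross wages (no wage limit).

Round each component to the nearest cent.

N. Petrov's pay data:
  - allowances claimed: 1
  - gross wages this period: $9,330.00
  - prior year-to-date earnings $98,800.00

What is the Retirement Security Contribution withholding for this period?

Retirement Security Contribution: 8% × $9,330.00 = $746.40

$746.40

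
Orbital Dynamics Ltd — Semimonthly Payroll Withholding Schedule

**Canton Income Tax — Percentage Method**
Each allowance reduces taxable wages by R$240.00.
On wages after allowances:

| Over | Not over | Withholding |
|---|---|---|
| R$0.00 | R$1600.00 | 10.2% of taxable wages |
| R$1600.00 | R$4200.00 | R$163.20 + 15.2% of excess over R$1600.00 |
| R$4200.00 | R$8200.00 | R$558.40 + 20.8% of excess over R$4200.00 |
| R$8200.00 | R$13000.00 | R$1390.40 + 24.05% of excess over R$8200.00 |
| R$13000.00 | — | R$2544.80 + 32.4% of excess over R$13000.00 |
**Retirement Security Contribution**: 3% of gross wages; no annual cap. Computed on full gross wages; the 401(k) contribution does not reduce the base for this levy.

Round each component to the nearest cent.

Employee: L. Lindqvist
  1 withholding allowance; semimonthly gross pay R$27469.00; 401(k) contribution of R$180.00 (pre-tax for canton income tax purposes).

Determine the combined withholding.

R$7920.75

Canton Income Tax: taxable = R$27469.00 − R$180.00 − 1×R$240.00 = R$27049.00
  R$2544.80 + 32.4% × (R$27049.00 − R$13000.00) = R$2544.80 + 32.4% × R$14049.00 = R$7096.68
Retirement Security Contribution: 3% × R$27469.00 = R$824.07
Total: R$7096.68 + R$824.07 = R$7920.75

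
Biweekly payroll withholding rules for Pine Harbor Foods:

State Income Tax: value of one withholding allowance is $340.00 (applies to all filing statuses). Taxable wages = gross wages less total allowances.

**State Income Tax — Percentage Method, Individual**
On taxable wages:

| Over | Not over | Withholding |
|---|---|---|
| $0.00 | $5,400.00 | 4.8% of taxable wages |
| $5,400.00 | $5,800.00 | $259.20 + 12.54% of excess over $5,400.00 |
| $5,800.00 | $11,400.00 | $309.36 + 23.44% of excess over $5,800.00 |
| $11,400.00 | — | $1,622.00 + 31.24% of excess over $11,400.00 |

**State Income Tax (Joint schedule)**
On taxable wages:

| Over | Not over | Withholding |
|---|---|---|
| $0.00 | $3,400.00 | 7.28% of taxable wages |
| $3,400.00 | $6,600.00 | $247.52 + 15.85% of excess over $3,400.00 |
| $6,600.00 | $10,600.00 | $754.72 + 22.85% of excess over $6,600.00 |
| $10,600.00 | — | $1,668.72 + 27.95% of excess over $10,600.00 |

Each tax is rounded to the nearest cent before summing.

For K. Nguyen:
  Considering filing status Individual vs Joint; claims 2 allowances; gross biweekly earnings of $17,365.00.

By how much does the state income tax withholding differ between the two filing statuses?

State Income Tax (Individual): taxable = $17,365.00 − 2×$340.00 = $16,685.00
  $1,622.00 + 31.24% × ($16,685.00 − $11,400.00) = $1,622.00 + 31.24% × $5,285.00 = $3,273.03
State Income Tax (Joint): taxable = $17,365.00 − 2×$340.00 = $16,685.00
  $1,668.72 + 27.95% × ($16,685.00 − $10,600.00) = $1,668.72 + 27.95% × $6,085.00 = $3,369.48
Difference: |$3,273.03 − $3,369.48| = $96.45 (higher under Joint)

$96.45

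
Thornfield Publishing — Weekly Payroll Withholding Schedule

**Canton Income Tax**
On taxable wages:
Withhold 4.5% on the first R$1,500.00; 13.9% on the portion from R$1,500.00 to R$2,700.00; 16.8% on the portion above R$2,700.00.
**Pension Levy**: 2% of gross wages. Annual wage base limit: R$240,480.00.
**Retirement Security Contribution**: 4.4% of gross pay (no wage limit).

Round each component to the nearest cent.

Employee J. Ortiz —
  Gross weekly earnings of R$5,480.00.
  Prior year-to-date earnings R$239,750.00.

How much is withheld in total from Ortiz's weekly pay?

R$957.06

Canton Income Tax: taxable = R$5,480.00
  R$234.30 + 16.8% × (R$5,480.00 − R$2,700.00) = R$234.30 + 16.8% × R$2,780.00 = R$701.34
Pension Levy: cap R$240,480.00 − YTD R$239,750.00 = R$730.00 subject; 2% × R$730.00 = R$14.60
Retirement Security Contribution: 4.4% × R$5,480.00 = R$241.12
Total: R$701.34 + R$14.60 + R$241.12 = R$957.06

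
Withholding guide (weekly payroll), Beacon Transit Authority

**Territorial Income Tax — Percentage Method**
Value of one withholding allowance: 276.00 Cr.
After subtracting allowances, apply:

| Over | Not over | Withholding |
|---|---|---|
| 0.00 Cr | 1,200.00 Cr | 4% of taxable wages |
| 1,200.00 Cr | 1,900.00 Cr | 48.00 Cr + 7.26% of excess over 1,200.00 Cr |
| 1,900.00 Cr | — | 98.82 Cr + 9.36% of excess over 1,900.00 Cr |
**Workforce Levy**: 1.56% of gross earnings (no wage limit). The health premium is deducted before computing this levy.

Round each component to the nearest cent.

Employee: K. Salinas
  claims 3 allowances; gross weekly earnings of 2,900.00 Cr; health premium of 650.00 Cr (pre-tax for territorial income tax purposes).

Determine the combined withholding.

Territorial Income Tax: taxable = 2,900.00 Cr − 650.00 Cr − 3×276.00 Cr = 1,422.00 Cr
  48.00 Cr + 7.26% × (1,422.00 Cr − 1,200.00 Cr) = 48.00 Cr + 7.26% × 222.00 Cr = 64.12 Cr
Workforce Levy: 1.56% × 2,250.00 Cr = 35.10 Cr
Total: 64.12 Cr + 35.10 Cr = 99.22 Cr

99.22 Cr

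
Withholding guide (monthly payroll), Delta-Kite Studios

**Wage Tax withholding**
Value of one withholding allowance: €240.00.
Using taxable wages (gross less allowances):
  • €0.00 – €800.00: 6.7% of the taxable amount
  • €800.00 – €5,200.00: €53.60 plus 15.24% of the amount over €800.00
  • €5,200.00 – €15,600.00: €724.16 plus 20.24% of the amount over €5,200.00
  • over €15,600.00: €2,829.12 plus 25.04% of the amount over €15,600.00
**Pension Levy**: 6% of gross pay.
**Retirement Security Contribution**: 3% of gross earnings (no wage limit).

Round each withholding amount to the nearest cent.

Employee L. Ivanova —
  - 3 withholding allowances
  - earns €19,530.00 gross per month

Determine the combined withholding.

Wage Tax: taxable = €19,530.00 − 3×€240.00 = €18,810.00
  €2,829.12 + 25.04% × (€18,810.00 − €15,600.00) = €2,829.12 + 25.04% × €3,210.00 = €3,632.90
Pension Levy: 6% × €19,530.00 = €1,171.80
Retirement Security Contribution: 3% × €19,530.00 = €585.90
Total: €3,632.90 + €1,171.80 + €585.90 = €5,390.60

€5,390.60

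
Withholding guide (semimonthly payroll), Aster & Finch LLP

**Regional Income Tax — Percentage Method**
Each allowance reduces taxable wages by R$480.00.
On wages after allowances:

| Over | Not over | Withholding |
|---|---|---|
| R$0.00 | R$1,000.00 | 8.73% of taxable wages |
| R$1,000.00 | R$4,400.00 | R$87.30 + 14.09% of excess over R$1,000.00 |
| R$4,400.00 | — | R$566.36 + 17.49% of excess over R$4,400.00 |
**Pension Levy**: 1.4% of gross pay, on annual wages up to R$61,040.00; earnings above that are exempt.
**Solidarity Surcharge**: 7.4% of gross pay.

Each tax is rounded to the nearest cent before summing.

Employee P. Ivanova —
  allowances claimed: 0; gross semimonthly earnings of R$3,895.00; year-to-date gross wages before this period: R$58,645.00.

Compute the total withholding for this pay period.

Regional Income Tax: taxable = R$3,895.00
  R$87.30 + 14.09% × (R$3,895.00 − R$1,000.00) = R$87.30 + 14.09% × R$2,895.00 = R$495.21
Pension Levy: cap R$61,040.00 − YTD R$58,645.00 = R$2,395.00 subject; 1.4% × R$2,395.00 = R$33.53
Solidarity Surcharge: 7.4% × R$3,895.00 = R$288.23
Total: R$495.21 + R$33.53 + R$288.23 = R$816.97

R$816.97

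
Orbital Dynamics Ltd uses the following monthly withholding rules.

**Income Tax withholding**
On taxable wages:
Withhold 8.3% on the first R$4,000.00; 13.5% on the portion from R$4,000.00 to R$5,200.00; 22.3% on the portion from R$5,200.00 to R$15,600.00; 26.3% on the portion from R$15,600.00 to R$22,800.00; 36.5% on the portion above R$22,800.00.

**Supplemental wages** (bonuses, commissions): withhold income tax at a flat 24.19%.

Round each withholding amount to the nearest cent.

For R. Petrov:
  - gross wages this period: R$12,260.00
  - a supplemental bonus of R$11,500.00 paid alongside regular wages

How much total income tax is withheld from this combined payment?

Income Tax: taxable = R$12,260.00
  R$494.00 + 22.3% × (R$12,260.00 − R$5,200.00) = R$494.00 + 22.3% × R$7,060.00 = R$2,068.38
Supplemental (24.19% flat on bonus): 24.19% × R$11,500.00 = R$2,781.85
Total income tax: R$2,068.38 + R$2,781.85 = R$4,850.23

R$4,850.23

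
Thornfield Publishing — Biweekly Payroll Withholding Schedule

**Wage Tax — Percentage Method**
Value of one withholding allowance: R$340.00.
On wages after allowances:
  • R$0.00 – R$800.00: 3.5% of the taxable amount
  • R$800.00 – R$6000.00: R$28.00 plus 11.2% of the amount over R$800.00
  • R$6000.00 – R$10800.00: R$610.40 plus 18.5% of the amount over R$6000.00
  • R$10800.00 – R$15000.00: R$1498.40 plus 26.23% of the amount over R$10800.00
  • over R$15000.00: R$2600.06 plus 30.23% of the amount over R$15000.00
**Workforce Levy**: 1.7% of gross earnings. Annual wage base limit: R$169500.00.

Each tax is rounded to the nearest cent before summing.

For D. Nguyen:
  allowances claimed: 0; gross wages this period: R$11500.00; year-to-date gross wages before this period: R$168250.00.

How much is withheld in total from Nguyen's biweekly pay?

R$1703.26

Wage Tax: taxable = R$11500.00
  R$1498.40 + 26.23% × (R$11500.00 − R$10800.00) = R$1498.40 + 26.23% × R$700.00 = R$1682.01
Workforce Levy: cap R$169500.00 − YTD R$168250.00 = R$1250.00 subject; 1.7% × R$1250.00 = R$21.25
Total: R$1682.01 + R$21.25 = R$1703.26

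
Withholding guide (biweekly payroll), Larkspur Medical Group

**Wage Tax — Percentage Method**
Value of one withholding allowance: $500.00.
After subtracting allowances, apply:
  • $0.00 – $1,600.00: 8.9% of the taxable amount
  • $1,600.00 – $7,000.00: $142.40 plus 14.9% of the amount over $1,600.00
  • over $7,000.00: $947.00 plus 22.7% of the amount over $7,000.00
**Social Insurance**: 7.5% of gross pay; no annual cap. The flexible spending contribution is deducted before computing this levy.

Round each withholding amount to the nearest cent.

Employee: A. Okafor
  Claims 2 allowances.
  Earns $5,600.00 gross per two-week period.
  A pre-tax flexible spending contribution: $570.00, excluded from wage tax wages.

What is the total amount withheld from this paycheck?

$881.72

Wage Tax: taxable = $5,600.00 − $570.00 − 2×$500.00 = $4,030.00
  $142.40 + 14.9% × ($4,030.00 − $1,600.00) = $142.40 + 14.9% × $2,430.00 = $504.47
Social Insurance: 7.5% × $5,030.00 = $377.25
Total: $504.47 + $377.25 = $881.72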